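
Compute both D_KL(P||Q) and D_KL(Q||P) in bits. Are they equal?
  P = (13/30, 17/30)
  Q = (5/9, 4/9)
D_KL(P||Q) = 0.0433, D_KL(Q||P) = 0.0434

KL divergence is not symmetric: D_KL(P||Q) ≠ D_KL(Q||P) in general.

D_KL(P||Q) = 0.0433 bits
D_KL(Q||P) = 0.0434 bits

No, they are not equal!

This asymmetry is why KL divergence is not a true distance metric.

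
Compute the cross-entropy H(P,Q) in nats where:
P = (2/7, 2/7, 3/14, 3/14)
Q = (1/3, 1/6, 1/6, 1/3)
1.4452 nats

Cross-entropy: H(P,Q) = -Σ p(x) log q(x)

Alternatively: H(P,Q) = H(P) + D_KL(P||Q)
H(P) = 1.3761 nats
D_KL(P||Q) = 0.0691 nats

H(P,Q) = 1.3761 + 0.0691 = 1.4452 nats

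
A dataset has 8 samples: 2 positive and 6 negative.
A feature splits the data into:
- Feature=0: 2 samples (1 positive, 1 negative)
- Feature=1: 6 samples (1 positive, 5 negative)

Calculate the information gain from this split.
0.0738 bits

Information Gain = H(Y) - H(Y|Feature)

Before split:
P(positive) = 2/8 = 0.2500
H(Y) = 0.8113 bits

After split:
Feature=0: H = 1.0000 bits (weight = 2/8)
Feature=1: H = 0.6500 bits (weight = 6/8)
H(Y|Feature) = (2/8)×1.0000 + (6/8)×0.6500 = 0.7375 bits

Information Gain = 0.8113 - 0.7375 = 0.0738 bits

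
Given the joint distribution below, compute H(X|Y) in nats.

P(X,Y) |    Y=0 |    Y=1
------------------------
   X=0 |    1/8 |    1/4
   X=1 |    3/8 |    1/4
0.6277 nats

Using the chain rule: H(X|Y) = H(X,Y) - H(Y)

First, compute H(X,Y) = 1.3209 nats

Marginal P(Y) = (1/2, 1/2)
H(Y) = 0.6931 nats

H(X|Y) = H(X,Y) - H(Y) = 1.3209 - 0.6931 = 0.6277 nats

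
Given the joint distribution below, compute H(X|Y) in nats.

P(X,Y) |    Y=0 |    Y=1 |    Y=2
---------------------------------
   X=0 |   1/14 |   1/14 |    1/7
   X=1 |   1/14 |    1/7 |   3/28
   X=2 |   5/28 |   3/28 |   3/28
1.0497 nats

Using the chain rule: H(X|Y) = H(X,Y) - H(Y)

First, compute H(X,Y) = 2.1471 nats

Marginal P(Y) = (9/28, 9/28, 5/14)
H(Y) = 1.0974 nats

H(X|Y) = H(X,Y) - H(Y) = 2.1471 - 1.0974 = 1.0497 nats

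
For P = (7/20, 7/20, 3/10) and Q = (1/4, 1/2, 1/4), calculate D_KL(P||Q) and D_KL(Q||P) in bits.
D_KL(P||Q) = 0.0687, D_KL(Q||P) = 0.0702

KL divergence is not symmetric: D_KL(P||Q) ≠ D_KL(Q||P) in general.

D_KL(P||Q) = 0.0687 bits
D_KL(Q||P) = 0.0702 bits

No, they are not equal!

This asymmetry is why KL divergence is not a true distance metric.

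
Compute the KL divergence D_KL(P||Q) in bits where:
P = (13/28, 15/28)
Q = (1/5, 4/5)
0.2542 bits

KL divergence: D_KL(P||Q) = Σ p(x) log(p(x)/q(x))

Computing term by term:
  x=0: 13/28 × log_2[(13/28)/(1/5)] = 13/28 × 1.2150 = 0.5641
  x=1: 15/28 × log_2[(15/28)/(4/5)] = 15/28 × -0.5785 = -0.3099

D_KL(P||Q) = 0.2542 bits

Note: KL divergence is always non-negative and equals 0 iff P = Q.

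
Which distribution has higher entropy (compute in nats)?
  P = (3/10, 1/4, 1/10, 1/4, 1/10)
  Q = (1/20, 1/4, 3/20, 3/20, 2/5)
P

Computing entropies in nats:
H(P) = 1.5149
H(Q) = 1.4320

Distribution P has higher entropy.

Intuition: The distribution closer to uniform (more spread out) has higher entropy.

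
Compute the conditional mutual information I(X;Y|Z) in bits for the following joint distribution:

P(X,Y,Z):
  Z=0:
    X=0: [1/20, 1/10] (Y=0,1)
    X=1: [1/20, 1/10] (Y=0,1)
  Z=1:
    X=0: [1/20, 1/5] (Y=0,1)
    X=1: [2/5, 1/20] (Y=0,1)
0.2513 bits

Conditional mutual information: I(X;Y|Z) = H(X|Z) + H(Y|Z) - H(X,Y|Z)

H(Z) = 0.8813
H(X,Z) = 1.8395 → H(X|Z) = 0.9582
H(Y,Z) = 1.8150 → H(Y|Z) = 0.9337
H(X,Y,Z) = 2.5219 → H(X,Y|Z) = 1.6406

I(X;Y|Z) = 0.9582 + 0.9337 - 1.6406 = 0.2513 bits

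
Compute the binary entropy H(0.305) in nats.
0.6150 nats

The binary entropy function is:
H(p) = -p log(p) - (1-p) log(1-p)

H(0.305) = -0.305 × log_e(0.305) - 0.695 × log_e(0.695)
H(0.305) = 0.6150 nats

Note: Binary entropy is maximized at p=0.5 (H=1 bit) and minimized at p=0 or p=1 (H=0).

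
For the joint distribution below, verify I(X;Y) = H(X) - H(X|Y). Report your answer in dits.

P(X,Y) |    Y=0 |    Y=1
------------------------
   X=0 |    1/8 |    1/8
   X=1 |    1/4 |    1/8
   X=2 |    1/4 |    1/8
I(X;Y) = 0.0047 dits

Mutual information has multiple equivalent forms:
- I(X;Y) = H(X) - H(X|Y)
- I(X;Y) = H(Y) - H(Y|X)
- I(X;Y) = H(X) + H(Y) - H(X,Y)

Computing all quantities:
H(X) = 0.4700, H(Y) = 0.2873, H(X,Y) = 0.7526
H(X|Y) = 0.4653, H(Y|X) = 0.2826

Verification:
H(X) - H(X|Y) = 0.4700 - 0.4653 = 0.0047
H(Y) - H(Y|X) = 0.2873 - 0.2826 = 0.0047
H(X) + H(Y) - H(X,Y) = 0.4700 + 0.2873 - 0.7526 = 0.0047

All forms give I(X;Y) = 0.0047 dits. ✓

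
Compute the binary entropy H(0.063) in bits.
0.3392 bits

The binary entropy function is:
H(p) = -p log(p) - (1-p) log(1-p)

H(0.063) = -0.063 × log_2(0.063) - 0.937 × log_2(0.937)
H(0.063) = 0.3392 bits

Note: Binary entropy is maximized at p=0.5 (H=1 bit) and minimized at p=0 or p=1 (H=0).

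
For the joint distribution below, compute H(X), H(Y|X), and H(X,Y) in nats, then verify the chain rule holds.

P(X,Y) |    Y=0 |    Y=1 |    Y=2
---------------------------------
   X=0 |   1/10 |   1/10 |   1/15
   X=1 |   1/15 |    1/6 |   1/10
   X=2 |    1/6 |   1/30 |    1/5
H(X,Y) = 2.0844, H(X) = 1.0852, H(Y|X) = 0.9992 (all in nats)

Chain rule: H(X,Y) = H(X) + H(Y|X)

Left side — joint entropy directly:
H(X,Y) = -Σ p(x,y) log p(x,y) = 2.0844 nats

Right side — compute H(Y|X) from the conditional distributions:
P(X) = (4/15, 1/3, 2/5), so H(X) = 1.0852 nats
H(Y|X) = Σ_x P(X=x) · H(Y|X=x):
  P(Y|X=0) = (3/8, 3/8, 1/4), H(Y|X=0) = 1.0822, weight P(X=0) = 4/15
  P(Y|X=1) = (1/5, 1/2, 3/10), H(Y|X=1) = 1.0297, weight P(X=1) = 1/3
  P(Y|X=2) = (5/12, 1/12, 1/2), H(Y|X=2) = 0.9184, weight P(X=2) = 2/5
H(Y|X) = 0.9992 nats

H(X) + H(Y|X) = 1.0852 + 0.9992 = 2.0844 nats

Both sides equal 2.0844 nats. ✓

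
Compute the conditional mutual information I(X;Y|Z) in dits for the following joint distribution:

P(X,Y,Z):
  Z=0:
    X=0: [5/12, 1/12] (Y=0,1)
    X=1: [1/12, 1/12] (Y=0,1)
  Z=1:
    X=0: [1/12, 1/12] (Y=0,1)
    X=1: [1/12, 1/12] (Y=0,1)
0.0148 dits

Conditional mutual information: I(X;Y|Z) = H(X|Z) + H(Y|Z) - H(X,Y|Z)

H(Z) = 0.2764
H(X,Z) = 0.5396 → H(X|Z) = 0.2632
H(Y,Z) = 0.5396 → H(Y|Z) = 0.2632
H(X,Y,Z) = 0.7879 → H(X,Y|Z) = 0.5115

I(X;Y|Z) = 0.2632 + 0.2632 - 0.5115 = 0.0148 dits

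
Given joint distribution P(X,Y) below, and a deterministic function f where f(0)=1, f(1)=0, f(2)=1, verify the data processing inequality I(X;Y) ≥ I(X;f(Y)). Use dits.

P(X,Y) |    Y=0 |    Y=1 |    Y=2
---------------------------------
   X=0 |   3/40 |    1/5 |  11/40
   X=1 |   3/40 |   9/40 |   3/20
I(X;Y) = 0.0062, I(X;f(Y)) = 0.0041, inequality holds: 0.0062 ≥ 0.0041

Data Processing Inequality: For any Markov chain X → Y → Z, we have I(X;Y) ≥ I(X;Z).

Here Z = f(Y) is a deterministic function of Y, forming X → Y → Z.

Original I(X;Y) = 0.0062 dits

After applying f:
P(X,Z) where Z=f(Y):
- P(X,Z=0) = P(X,Y=1)
- P(X,Z=1) = P(X,Y=0) + P(X,Y=2)

I(X;Z) = I(X;f(Y)) = 0.0041 dits

Verification: 0.0062 ≥ 0.0041 ✓

Information cannot be created by processing; the function f can only lose information about X.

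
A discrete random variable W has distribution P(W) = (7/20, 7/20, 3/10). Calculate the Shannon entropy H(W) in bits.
1.5813 bits

Shannon entropy is H(X) = -Σ p(x) log p(x).

For P = (7/20, 7/20, 3/10):
H = -7/20 × log_2(7/20) -7/20 × log_2(7/20) -3/10 × log_2(3/10)
H = 1.5813 bits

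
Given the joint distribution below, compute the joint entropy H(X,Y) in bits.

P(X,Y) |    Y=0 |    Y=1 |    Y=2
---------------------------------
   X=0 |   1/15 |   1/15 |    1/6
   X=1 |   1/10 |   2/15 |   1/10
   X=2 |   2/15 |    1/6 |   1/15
3.0826 bits

Joint entropy is H(X,Y) = -Σ_{x,y} p(x,y) log p(x,y).

Summing over all non-zero entries:
H(X,Y) = -[1/15·log_2(1/15) + 1/15·log_2(1/15) + 1/6·log_2(1/6) + 1/10·log_2(1/10) + 2/15·log_2(2/15) + 1/10·log_2(1/10) + 2/15·log_2(2/15) + 1/6·log_2(1/6) + 1/15·log_2(1/15)]
H(X,Y) = 3.0826 bits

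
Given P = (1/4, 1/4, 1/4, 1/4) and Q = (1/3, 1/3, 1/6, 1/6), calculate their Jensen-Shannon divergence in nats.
0.0144 nats

Jensen-Shannon divergence is:
JSD(P||Q) = 0.5 × D_KL(P||M) + 0.5 × D_KL(Q||M)
where M = 0.5 × (P + Q) is the mixture distribution.

M = 0.5 × (1/4, 1/4, 1/4, 1/4) + 0.5 × (1/3, 1/3, 1/6, 1/6) = (7/24, 7/24, 5/24, 5/24)

D_KL(P||M) = 0.0141 nats
D_KL(Q||M) = 0.0146 nats

JSD(P||Q) = 0.5 × 0.0141 + 0.5 × 0.0146 = 0.0144 nats

Unlike KL divergence, JSD is symmetric and bounded: 0 ≤ JSD ≤ log(2).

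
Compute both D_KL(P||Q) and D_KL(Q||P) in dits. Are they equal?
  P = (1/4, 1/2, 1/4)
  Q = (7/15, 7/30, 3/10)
D_KL(P||Q) = 0.0779, D_KL(Q||P) = 0.0730

KL divergence is not symmetric: D_KL(P||Q) ≠ D_KL(Q||P) in general.

D_KL(P||Q) = 0.0779 dits
D_KL(Q||P) = 0.0730 dits

No, they are not equal!

This asymmetry is why KL divergence is not a true distance metric.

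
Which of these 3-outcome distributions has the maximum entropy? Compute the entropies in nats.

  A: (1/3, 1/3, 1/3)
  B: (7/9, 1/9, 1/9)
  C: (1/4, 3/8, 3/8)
A

For a discrete distribution over n outcomes, entropy is maximized by the uniform distribution.

Computing entropies:
H(A) = 1.0986 nats
H(B) = 0.6837 nats
H(C) = 1.0822 nats

The uniform distribution (where all probabilities equal 1/3) achieves the maximum entropy of log_e(3) = 1.0986 nats.

Distribution A has the highest entropy.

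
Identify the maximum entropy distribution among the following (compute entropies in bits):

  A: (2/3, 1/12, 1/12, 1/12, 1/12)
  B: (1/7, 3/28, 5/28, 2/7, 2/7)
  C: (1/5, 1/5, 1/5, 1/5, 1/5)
C

For a discrete distribution over n outcomes, entropy is maximized by the uniform distribution.

Computing entropies:
H(A) = 1.5850 bits
H(B) = 2.2229 bits
H(C) = 2.3219 bits

The uniform distribution (where all probabilities equal 1/5) achieves the maximum entropy of log_2(5) = 2.3219 bits.

Distribution C has the highest entropy.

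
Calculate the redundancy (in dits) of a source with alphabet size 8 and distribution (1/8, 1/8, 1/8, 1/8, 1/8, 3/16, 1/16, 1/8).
0.0142 dits

Redundancy measures how far a source is from maximum entropy:
R = H_max - H(X)

Maximum entropy for 8 symbols: H_max = log_10(8) = 0.9031 dits
Actual entropy: H(X) = 0.8889 dits
Redundancy: R = 0.9031 - 0.8889 = 0.0142 dits

This redundancy represents potential for compression: the source could be compressed by 0.0142 dits per symbol.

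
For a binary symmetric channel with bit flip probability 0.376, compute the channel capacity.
0.0448 bits

For a binary symmetric channel (BSC) with error probability p:
Capacity C = 1 - H(p) bits per symbol

where H(p) = -p log₂(p) - (1-p) log₂(1-p) is the binary entropy function.

H(0.376) = 0.9552 bits
C = 1 - 0.9552 = 0.0448 bits per symbol

This means we can reliably transmit up to 0.0448 bits of information per channel use.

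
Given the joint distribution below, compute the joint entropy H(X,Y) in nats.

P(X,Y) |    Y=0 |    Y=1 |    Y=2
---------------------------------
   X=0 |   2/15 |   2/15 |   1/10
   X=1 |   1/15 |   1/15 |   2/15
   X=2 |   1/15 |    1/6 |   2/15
2.1451 nats

Joint entropy is H(X,Y) = -Σ_{x,y} p(x,y) log p(x,y).

Summing over all non-zero entries:
H(X,Y) = -[2/15·log_e(2/15) + 2/15·log_e(2/15) + 1/10·log_e(1/10) + 1/15·log_e(1/15) + 1/15·log_e(1/15) + 2/15·log_e(2/15) + 1/15·log_e(1/15) + 1/6·log_e(1/6) + 2/15·log_e(2/15)]
H(X,Y) = 2.1451 nats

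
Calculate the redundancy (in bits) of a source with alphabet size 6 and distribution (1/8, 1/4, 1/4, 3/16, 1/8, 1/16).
0.1321 bits

Redundancy measures how far a source is from maximum entropy:
R = H_max - H(X)

Maximum entropy for 6 symbols: H_max = log_2(6) = 2.5850 bits
Actual entropy: H(X) = 2.4528 bits
Redundancy: R = 2.5850 - 2.4528 = 0.1321 bits

This redundancy represents potential for compression: the source could be compressed by 0.1321 bits per symbol.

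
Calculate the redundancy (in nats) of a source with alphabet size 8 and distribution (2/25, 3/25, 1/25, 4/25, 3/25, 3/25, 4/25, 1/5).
0.0770 nats

Redundancy measures how far a source is from maximum entropy:
R = H_max - H(X)

Maximum entropy for 8 symbols: H_max = log_e(8) = 2.0794 nats
Actual entropy: H(X) = 2.0024 nats
Redundancy: R = 2.0794 - 2.0024 = 0.0770 nats

This redundancy represents potential for compression: the source could be compressed by 0.0770 nats per symbol.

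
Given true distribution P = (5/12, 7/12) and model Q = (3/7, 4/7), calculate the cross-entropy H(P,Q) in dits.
0.2951 dits

Cross-entropy: H(P,Q) = -Σ p(x) log q(x)

Alternatively: H(P,Q) = H(P) + D_KL(P||Q)
H(P) = 0.2950 dits
D_KL(P||Q) = 0.0001 dits

H(P,Q) = 0.2950 + 0.0001 = 0.2951 dits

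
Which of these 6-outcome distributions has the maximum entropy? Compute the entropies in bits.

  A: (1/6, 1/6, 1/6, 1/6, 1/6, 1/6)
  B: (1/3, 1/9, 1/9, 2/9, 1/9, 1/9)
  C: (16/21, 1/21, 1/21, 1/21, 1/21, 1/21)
A

For a discrete distribution over n outcomes, entropy is maximized by the uniform distribution.

Computing entropies:
H(A) = 2.5850 bits
H(B) = 2.4194 bits
H(C) = 1.3447 bits

The uniform distribution (where all probabilities equal 1/6) achieves the maximum entropy of log_2(6) = 2.5850 bits.

Distribution A has the highest entropy.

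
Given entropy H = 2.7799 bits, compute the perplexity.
6.8680

Perplexity is 2^H (or exp(H) for natural log).

H = 2.7799 bits
Perplexity = 2^2.7799 = 6.8680

Interpretation: The model's uncertainty is equivalent to choosing uniformly among 6.9 options.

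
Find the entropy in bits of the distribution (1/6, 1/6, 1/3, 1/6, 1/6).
2.2516 bits

Shannon entropy is H(X) = -Σ p(x) log p(x).

For P = (1/6, 1/6, 1/3, 1/6, 1/6):
H = -1/6 × log_2(1/6) -1/6 × log_2(1/6) -1/3 × log_2(1/3) -1/6 × log_2(1/6) -1/6 × log_2(1/6)
H = 2.2516 bits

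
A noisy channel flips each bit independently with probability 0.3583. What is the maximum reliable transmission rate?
0.0587 bits

For a binary symmetric channel (BSC) with error probability p:
Capacity C = 1 - H(p) bits per symbol

where H(p) = -p log₂(p) - (1-p) log₂(1-p) is the binary entropy function.

H(0.3583) = 0.9413 bits
C = 1 - 0.9413 = 0.0587 bits per symbol

This means we can reliably transmit up to 0.0587 bits of information per channel use.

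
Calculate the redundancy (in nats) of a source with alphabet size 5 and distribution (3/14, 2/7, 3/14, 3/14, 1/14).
0.0727 nats

Redundancy measures how far a source is from maximum entropy:
R = H_max - H(X)

Maximum entropy for 5 symbols: H_max = log_e(5) = 1.6094 nats
Actual entropy: H(X) = 1.5367 nats
Redundancy: R = 1.6094 - 1.5367 = 0.0727 nats

This redundancy represents potential for compression: the source could be compressed by 0.0727 nats per symbol.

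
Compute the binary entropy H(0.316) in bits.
0.9000 bits

The binary entropy function is:
H(p) = -p log(p) - (1-p) log(1-p)

H(0.316) = -0.316 × log_2(0.316) - 0.684 × log_2(0.684)
H(0.316) = 0.9000 bits

Note: Binary entropy is maximized at p=0.5 (H=1 bit) and minimized at p=0 or p=1 (H=0).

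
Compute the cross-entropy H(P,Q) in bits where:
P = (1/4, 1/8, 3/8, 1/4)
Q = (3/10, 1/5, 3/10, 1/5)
1.9563 bits

Cross-entropy: H(P,Q) = -Σ p(x) log q(x)

Alternatively: H(P,Q) = H(P) + D_KL(P||Q)
H(P) = 1.9056 bits
D_KL(P||Q) = 0.0507 bits

H(P,Q) = 1.9056 + 0.0507 = 1.9563 bits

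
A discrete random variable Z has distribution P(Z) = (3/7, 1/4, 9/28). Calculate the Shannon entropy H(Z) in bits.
1.5502 bits

Shannon entropy is H(X) = -Σ p(x) log p(x).

For P = (3/7, 1/4, 9/28):
H = -3/7 × log_2(3/7) -1/4 × log_2(1/4) -9/28 × log_2(9/28)
H = 1.5502 bits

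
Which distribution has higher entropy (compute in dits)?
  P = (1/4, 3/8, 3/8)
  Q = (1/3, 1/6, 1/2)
P

Computing entropies in dits:
H(P) = 0.4700
H(Q) = 0.4392

Distribution P has higher entropy.

Intuition: The distribution closer to uniform (more spread out) has higher entropy.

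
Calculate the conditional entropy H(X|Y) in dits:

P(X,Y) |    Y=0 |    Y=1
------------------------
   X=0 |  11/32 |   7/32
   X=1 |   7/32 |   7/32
0.2949 dits

Using the chain rule: H(X|Y) = H(X,Y) - H(Y)

First, compute H(X,Y) = 0.5926 dits

Marginal P(Y) = (9/16, 7/16)
H(Y) = 0.2976 dits

H(X|Y) = H(X,Y) - H(Y) = 0.5926 - 0.2976 = 0.2949 dits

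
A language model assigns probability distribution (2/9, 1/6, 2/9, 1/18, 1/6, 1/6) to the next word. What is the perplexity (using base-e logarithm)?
5.6122

Perplexity is e^H (or exp(H) for natural log).

First, H = -Σ p log p = 1.7249 nats
Perplexity = e^1.7249 = 5.6122

Interpretation: The model's uncertainty is equivalent to choosing uniformly among 5.6 options.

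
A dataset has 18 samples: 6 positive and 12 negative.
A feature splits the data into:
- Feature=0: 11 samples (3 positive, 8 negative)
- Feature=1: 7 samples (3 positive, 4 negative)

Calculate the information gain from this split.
0.0185 bits

Information Gain = H(Y) - H(Y|Feature)

Before split:
P(positive) = 6/18 = 0.3333
H(Y) = 0.9183 bits

After split:
Feature=0: H = 0.8454 bits (weight = 11/18)
Feature=1: H = 0.9852 bits (weight = 7/18)
H(Y|Feature) = (11/18)×0.8454 + (7/18)×0.9852 = 0.8997 bits

Information Gain = 0.9183 - 0.8997 = 0.0185 bits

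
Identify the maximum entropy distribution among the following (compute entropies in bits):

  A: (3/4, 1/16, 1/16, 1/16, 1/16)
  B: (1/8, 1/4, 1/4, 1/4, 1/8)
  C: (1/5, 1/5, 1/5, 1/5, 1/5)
C

For a discrete distribution over n outcomes, entropy is maximized by the uniform distribution.

Computing entropies:
H(A) = 1.3113 bits
H(B) = 2.2500 bits
H(C) = 2.3219 bits

The uniform distribution (where all probabilities equal 1/5) achieves the maximum entropy of log_2(5) = 2.3219 bits.

Distribution C has the highest entropy.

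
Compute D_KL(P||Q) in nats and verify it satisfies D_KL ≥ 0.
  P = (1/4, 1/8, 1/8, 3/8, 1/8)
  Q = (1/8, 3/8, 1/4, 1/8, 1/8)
0.3613 nats

KL divergence satisfies the Gibbs inequality: D_KL(P||Q) ≥ 0 for all distributions P, Q.

D_KL(P||Q) = Σ p(x) log(p(x)/q(x))
Term by term:
  x=0: 1/4 × log_e[(1/4)/(1/8)] = 0.1733
  x=1: 1/8 × log_e[(1/8)/(3/8)] = -0.1373
  x=2: 1/8 × log_e[(1/8)/(1/4)] = -0.0866
  x=3: 3/8 × log_e[(3/8)/(1/8)] = 0.4120
  x=4: 1/8 × log_e[(1/8)/(1/8)] = 0.0000
D_KL(P||Q) = 0.3613 nats

D_KL(P||Q) = 0.3613 ≥ 0 ✓

This non-negativity is a fundamental property: relative entropy cannot be negative because it measures how different Q is from P.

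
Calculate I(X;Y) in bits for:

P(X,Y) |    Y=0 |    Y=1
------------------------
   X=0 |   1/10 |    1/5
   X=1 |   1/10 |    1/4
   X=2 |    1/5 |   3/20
0.0485 bits

Mutual information: I(X;Y) = H(X) + H(Y) - H(X,Y)

Marginals:
P(X) = (3/10, 7/20, 7/20), H(X) = 1.5813 bits
P(Y) = (2/5, 3/5), H(Y) = 0.9710 bits

Joint entropy: H(X,Y) = 2.5037 bits

I(X;Y) = 1.5813 + 0.9710 - 2.5037 = 0.0485 bits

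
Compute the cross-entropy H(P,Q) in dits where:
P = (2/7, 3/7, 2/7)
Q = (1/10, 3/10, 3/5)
0.5732 dits

Cross-entropy: H(P,Q) = -Σ p(x) log q(x)

Alternatively: H(P,Q) = H(P) + D_KL(P||Q)
H(P) = 0.4686 dits
D_KL(P||Q) = 0.1046 dits

H(P,Q) = 0.4686 + 0.1046 = 0.5732 dits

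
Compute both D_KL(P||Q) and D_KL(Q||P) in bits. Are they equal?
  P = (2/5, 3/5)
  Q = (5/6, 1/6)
D_KL(P||Q) = 0.6852, D_KL(Q||P) = 0.5744

KL divergence is not symmetric: D_KL(P||Q) ≠ D_KL(Q||P) in general.

D_KL(P||Q) = 0.6852 bits
D_KL(Q||P) = 0.5744 bits

No, they are not equal!

This asymmetry is why KL divergence is not a true distance metric.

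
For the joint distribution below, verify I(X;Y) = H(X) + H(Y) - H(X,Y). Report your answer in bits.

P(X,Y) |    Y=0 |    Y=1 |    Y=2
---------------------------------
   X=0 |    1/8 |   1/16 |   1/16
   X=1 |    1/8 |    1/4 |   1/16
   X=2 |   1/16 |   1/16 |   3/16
I(X;Y) = 0.1728 bits

Mutual information has multiple equivalent forms:
- I(X;Y) = H(X) - H(X|Y)
- I(X;Y) = H(Y) - H(Y|X)
- I(X;Y) = H(X) + H(Y) - H(X,Y)

Computing all quantities:
H(X) = 1.5462, H(Y) = 1.5794, H(X,Y) = 2.9528
H(X|Y) = 1.3734, H(Y|X) = 1.4066

Verification:
H(X) - H(X|Y) = 1.5462 - 1.3734 = 0.1728
H(Y) - H(Y|X) = 1.5794 - 1.4066 = 0.1728
H(X) + H(Y) - H(X,Y) = 1.5462 + 1.5794 - 2.9528 = 0.1728

All forms give I(X;Y) = 0.1728 bits. ✓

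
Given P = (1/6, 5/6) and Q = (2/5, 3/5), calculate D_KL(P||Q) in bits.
0.1844 bits

KL divergence: D_KL(P||Q) = Σ p(x) log(p(x)/q(x))

Computing term by term:
  x=0: 1/6 × log_2[(1/6)/(2/5)] = 1/6 × -1.2630 = -0.2105
  x=1: 5/6 × log_2[(5/6)/(3/5)] = 5/6 × 0.4739 = 0.3949

D_KL(P||Q) = 0.1844 bits

Note: KL divergence is always non-negative and equals 0 iff P = Q.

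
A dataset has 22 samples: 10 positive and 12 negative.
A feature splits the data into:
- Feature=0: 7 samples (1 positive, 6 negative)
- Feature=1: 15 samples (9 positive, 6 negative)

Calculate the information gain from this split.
0.1438 bits

Information Gain = H(Y) - H(Y|Feature)

Before split:
P(positive) = 10/22 = 0.4545
H(Y) = 0.9940 bits

After split:
Feature=0: H = 0.5917 bits (weight = 7/22)
Feature=1: H = 0.9710 bits (weight = 15/22)
H(Y|Feature) = (7/22)×0.5917 + (15/22)×0.9710 = 0.8503 bits

Information Gain = 0.9940 - 0.8503 = 0.1438 bits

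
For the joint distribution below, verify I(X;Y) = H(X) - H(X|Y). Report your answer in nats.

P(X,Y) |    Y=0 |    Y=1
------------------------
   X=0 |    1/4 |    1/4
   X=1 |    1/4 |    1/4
I(X;Y) = 0.0000 nats

Mutual information has multiple equivalent forms:
- I(X;Y) = H(X) - H(X|Y)
- I(X;Y) = H(Y) - H(Y|X)
- I(X;Y) = H(X) + H(Y) - H(X,Y)

Computing all quantities:
H(X) = 0.6931, H(Y) = 0.6931, H(X,Y) = 1.3863
H(X|Y) = 0.6931, H(Y|X) = 0.6931

Verification:
H(X) - H(X|Y) = 0.6931 - 0.6931 = 0.0000
H(Y) - H(Y|X) = 0.6931 - 0.6931 = 0.0000
H(X) + H(Y) - H(X,Y) = 0.6931 + 0.6931 - 1.3863 = 0.0000

All forms give I(X;Y) = 0.0000 nats. ✓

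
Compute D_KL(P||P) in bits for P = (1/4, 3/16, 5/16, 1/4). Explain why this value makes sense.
0.0000 bits

KL divergence satisfies the Gibbs inequality: D_KL(P||Q) ≥ 0 for all distributions P, Q.

D_KL(P||Q) = Σ p(x) log(p(x)/q(x))
Each term is p(x) × log_2(p(x)/p(x)) = p(x) × log_2(1) = 0, so the sum is 0.
D_KL(P||Q) = 0.0000 bits

When P = Q, the KL divergence is exactly 0, as there is no 'divergence' between identical distributions.

This non-negativity is a fundamental property: relative entropy cannot be negative because it measures how different Q is from P.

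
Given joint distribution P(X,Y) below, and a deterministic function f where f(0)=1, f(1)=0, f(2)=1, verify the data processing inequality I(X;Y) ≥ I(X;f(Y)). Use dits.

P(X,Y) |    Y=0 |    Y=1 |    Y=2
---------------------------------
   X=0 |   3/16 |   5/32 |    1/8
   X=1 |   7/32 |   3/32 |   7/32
I(X;Y) = 0.0087, I(X;f(Y)) = 0.0071, inequality holds: 0.0087 ≥ 0.0071

Data Processing Inequality: For any Markov chain X → Y → Z, we have I(X;Y) ≥ I(X;Z).

Here Z = f(Y) is a deterministic function of Y, forming X → Y → Z.

Original I(X;Y) = 0.0087 dits

After applying f:
P(X,Z) where Z=f(Y):
- P(X,Z=0) = P(X,Y=1)
- P(X,Z=1) = P(X,Y=0) + P(X,Y=2)

I(X;Z) = I(X;f(Y)) = 0.0071 dits

Verification: 0.0087 ≥ 0.0071 ✓

Information cannot be created by processing; the function f can only lose information about X.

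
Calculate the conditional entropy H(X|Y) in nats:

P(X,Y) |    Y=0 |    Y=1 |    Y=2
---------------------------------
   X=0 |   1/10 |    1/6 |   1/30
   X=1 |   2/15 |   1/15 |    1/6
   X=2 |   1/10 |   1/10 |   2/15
1.0206 nats

Using the chain rule: H(X|Y) = H(X,Y) - H(Y)

First, compute H(X,Y) = 2.1192 nats

Marginal P(Y) = (1/3, 1/3, 1/3)
H(Y) = 1.0986 nats

H(X|Y) = H(X,Y) - H(Y) = 2.1192 - 1.0986 = 1.0206 nats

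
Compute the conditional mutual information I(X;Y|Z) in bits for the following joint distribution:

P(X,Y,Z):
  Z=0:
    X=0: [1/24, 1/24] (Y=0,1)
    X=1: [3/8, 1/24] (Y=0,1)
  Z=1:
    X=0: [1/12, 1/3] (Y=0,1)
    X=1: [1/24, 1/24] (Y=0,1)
0.0678 bits

Conditional mutual information: I(X;Y|Z) = H(X|Z) + H(Y|Z) - H(X,Y|Z)

H(Z) = 1.0000
H(X,Z) = 1.6500 → H(X|Z) = 0.6500
H(Y,Z) = 1.7307 → H(Y|Z) = 0.7307
H(X,Y,Z) = 2.3129 → H(X,Y|Z) = 1.3129

I(X;Y|Z) = 0.6500 + 0.7307 - 1.3129 = 0.0678 bits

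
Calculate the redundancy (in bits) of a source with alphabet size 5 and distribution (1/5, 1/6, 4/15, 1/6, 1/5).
0.0230 bits

Redundancy measures how far a source is from maximum entropy:
R = H_max - H(X)

Maximum entropy for 5 symbols: H_max = log_2(5) = 2.3219 bits
Actual entropy: H(X) = 2.2989 bits
Redundancy: R = 2.3219 - 2.2989 = 0.0230 bits

This redundancy represents potential for compression: the source could be compressed by 0.0230 bits per symbol.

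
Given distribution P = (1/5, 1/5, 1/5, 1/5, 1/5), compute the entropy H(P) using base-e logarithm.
1.6094 nats

Shannon entropy is H(X) = -Σ p(x) log p(x).

For P = (1/5, 1/5, 1/5, 1/5, 1/5):
H = -1/5 × log_e(1/5) -1/5 × log_e(1/5) -1/5 × log_e(1/5) -1/5 × log_e(1/5) -1/5 × log_e(1/5)
H = 1.6094 nats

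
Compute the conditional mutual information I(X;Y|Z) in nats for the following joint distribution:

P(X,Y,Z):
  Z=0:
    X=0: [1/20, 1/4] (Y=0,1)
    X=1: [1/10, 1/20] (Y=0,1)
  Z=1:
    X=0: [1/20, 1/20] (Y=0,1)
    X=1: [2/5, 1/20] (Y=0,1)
0.0903 nats

Conditional mutual information: I(X;Y|Z) = H(X|Z) + H(Y|Z) - H(X,Y|Z)

H(Z) = 0.6881
H(X,Z) = 1.2353 → H(X|Z) = 0.5472
H(Y,Z) = 1.2353 → H(Y|Z) = 0.5472
H(X,Y,Z) = 1.6923 → H(X,Y|Z) = 1.0041

I(X;Y|Z) = 0.5472 + 0.5472 - 1.0041 = 0.0903 nats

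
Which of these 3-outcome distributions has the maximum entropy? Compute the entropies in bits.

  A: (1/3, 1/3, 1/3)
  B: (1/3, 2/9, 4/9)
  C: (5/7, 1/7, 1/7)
A

For a discrete distribution over n outcomes, entropy is maximized by the uniform distribution.

Computing entropies:
H(A) = 1.5850 bits
H(B) = 1.5305 bits
H(C) = 1.1488 bits

The uniform distribution (where all probabilities equal 1/3) achieves the maximum entropy of log_2(3) = 1.5850 bits.

Distribution A has the highest entropy.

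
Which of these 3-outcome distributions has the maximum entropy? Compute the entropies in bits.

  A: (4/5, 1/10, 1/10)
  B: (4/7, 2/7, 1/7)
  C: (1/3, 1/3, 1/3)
C

For a discrete distribution over n outcomes, entropy is maximized by the uniform distribution.

Computing entropies:
H(A) = 0.9219 bits
H(B) = 1.3788 bits
H(C) = 1.5850 bits

The uniform distribution (where all probabilities equal 1/3) achieves the maximum entropy of log_2(3) = 1.5850 bits.

Distribution C has the highest entropy.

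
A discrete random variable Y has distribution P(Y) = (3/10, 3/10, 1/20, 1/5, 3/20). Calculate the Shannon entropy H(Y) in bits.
2.1332 bits

Shannon entropy is H(X) = -Σ p(x) log p(x).

For P = (3/10, 3/10, 1/20, 1/5, 3/20):
H = -3/10 × log_2(3/10) -3/10 × log_2(3/10) -1/20 × log_2(1/20) -1/5 × log_2(1/5) -3/20 × log_2(3/20)
H = 2.1332 bits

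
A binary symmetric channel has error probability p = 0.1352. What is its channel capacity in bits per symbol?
0.4285 bits

For a binary symmetric channel (BSC) with error probability p:
Capacity C = 1 - H(p) bits per symbol

where H(p) = -p log₂(p) - (1-p) log₂(1-p) is the binary entropy function.

H(0.1352) = 0.5715 bits
C = 1 - 0.5715 = 0.4285 bits per symbol

This means we can reliably transmit up to 0.4285 bits of information per channel use.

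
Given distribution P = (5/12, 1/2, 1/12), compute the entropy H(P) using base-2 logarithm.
1.3250 bits

Shannon entropy is H(X) = -Σ p(x) log p(x).

For P = (5/12, 1/2, 1/12):
H = -5/12 × log_2(5/12) -1/2 × log_2(1/2) -1/12 × log_2(1/12)
H = 1.3250 bits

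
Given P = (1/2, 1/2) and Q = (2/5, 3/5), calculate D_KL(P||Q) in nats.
0.0204 nats

KL divergence: D_KL(P||Q) = Σ p(x) log(p(x)/q(x))

Computing term by term:
  x=0: 1/2 × log_e[(1/2)/(2/5)] = 1/2 × 0.2231 = 0.1116
  x=1: 1/2 × log_e[(1/2)/(3/5)] = 1/2 × -0.1823 = -0.0912

D_KL(P||Q) = 0.0204 nats

Note: KL divergence is always non-negative and equals 0 iff P = Q.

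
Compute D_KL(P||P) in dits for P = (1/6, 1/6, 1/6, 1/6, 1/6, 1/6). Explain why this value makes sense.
0.0000 dits

KL divergence satisfies the Gibbs inequality: D_KL(P||Q) ≥ 0 for all distributions P, Q.

D_KL(P||Q) = Σ p(x) log(p(x)/q(x))
Each term is p(x) × log_10(p(x)/p(x)) = p(x) × log_10(1) = 0, so the sum is 0.
D_KL(P||Q) = 0.0000 dits

When P = Q, the KL divergence is exactly 0, as there is no 'divergence' between identical distributions.

This non-negativity is a fundamental property: relative entropy cannot be negative because it measures how different Q is from P.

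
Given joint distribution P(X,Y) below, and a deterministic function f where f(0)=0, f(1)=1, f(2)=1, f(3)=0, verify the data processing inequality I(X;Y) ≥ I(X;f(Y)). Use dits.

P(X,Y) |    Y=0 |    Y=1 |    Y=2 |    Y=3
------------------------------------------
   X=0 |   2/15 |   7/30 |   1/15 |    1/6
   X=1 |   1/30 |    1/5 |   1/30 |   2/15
I(X;Y) = 0.0090, I(X;f(Y)) = 0.0015, inequality holds: 0.0090 ≥ 0.0015

Data Processing Inequality: For any Markov chain X → Y → Z, we have I(X;Y) ≥ I(X;Z).

Here Z = f(Y) is a deterministic function of Y, forming X → Y → Z.

Original I(X;Y) = 0.0090 dits

After applying f:
P(X,Z) where Z=f(Y):
- P(X,Z=0) = P(X,Y=0) + P(X,Y=3)
- P(X,Z=1) = P(X,Y=1) + P(X,Y=2)

I(X;Z) = I(X;f(Y)) = 0.0015 dits

Verification: 0.0090 ≥ 0.0015 ✓

Information cannot be created by processing; the function f can only lose information about X.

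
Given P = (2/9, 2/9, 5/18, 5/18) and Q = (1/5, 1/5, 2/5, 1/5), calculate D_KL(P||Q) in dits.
0.0160 dits

KL divergence: D_KL(P||Q) = Σ p(x) log(p(x)/q(x))

Computing term by term:
  x=0: 2/9 × log_10[(2/9)/(1/5)] = 2/9 × 0.0458 = 0.0102
  x=1: 2/9 × log_10[(2/9)/(1/5)] = 2/9 × 0.0458 = 0.0102
  x=2: 5/18 × log_10[(5/18)/(2/5)] = 5/18 × -0.1584 = -0.0440
  x=3: 5/18 × log_10[(5/18)/(1/5)] = 5/18 × 0.1427 = 0.0396

D_KL(P||Q) = 0.0160 dits

Note: KL divergence is always non-negative and equals 0 iff P = Q.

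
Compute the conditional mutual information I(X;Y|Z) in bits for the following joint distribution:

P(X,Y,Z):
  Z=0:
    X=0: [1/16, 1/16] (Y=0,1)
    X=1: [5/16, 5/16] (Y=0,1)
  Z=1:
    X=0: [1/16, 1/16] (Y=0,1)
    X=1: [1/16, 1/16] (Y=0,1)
0.0000 bits

Conditional mutual information: I(X;Y|Z) = H(X|Z) + H(Y|Z) - H(X,Y|Z)

H(Z) = 0.8113
H(X,Z) = 1.5488 → H(X|Z) = 0.7375
H(Y,Z) = 1.8113 → H(Y|Z) = 1.0000
H(X,Y,Z) = 2.5488 → H(X,Y|Z) = 1.7375

I(X;Y|Z) = 0.7375 + 1.0000 - 1.7375 = 0.0000 bits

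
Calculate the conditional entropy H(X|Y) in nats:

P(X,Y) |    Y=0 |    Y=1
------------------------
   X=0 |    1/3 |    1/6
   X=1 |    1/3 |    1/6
0.6931 nats

Using the chain rule: H(X|Y) = H(X,Y) - H(Y)

First, compute H(X,Y) = 1.3297 nats

Marginal P(Y) = (2/3, 1/3)
H(Y) = 0.6365 nats

H(X|Y) = H(X,Y) - H(Y) = 1.3297 - 0.6365 = 0.6931 nats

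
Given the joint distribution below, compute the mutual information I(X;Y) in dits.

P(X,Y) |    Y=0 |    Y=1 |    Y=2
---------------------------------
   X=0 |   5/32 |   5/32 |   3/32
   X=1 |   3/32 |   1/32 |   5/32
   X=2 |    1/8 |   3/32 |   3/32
0.0225 dits

Mutual information: I(X;Y) = H(X) + H(Y) - H(X,Y)

Marginals:
P(X) = (13/32, 9/32, 5/16), H(X) = 0.4717 dits
P(Y) = (3/8, 9/32, 11/32), H(Y) = 0.4741 dits

Joint entropy: H(X,Y) = 0.9233 dits

I(X;Y) = 0.4717 + 0.4741 - 0.9233 = 0.0225 dits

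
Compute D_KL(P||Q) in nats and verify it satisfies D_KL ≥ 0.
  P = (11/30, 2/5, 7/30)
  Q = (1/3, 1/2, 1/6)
0.0242 nats

KL divergence satisfies the Gibbs inequality: D_KL(P||Q) ≥ 0 for all distributions P, Q.

D_KL(P||Q) = Σ p(x) log(p(x)/q(x))
Term by term:
  x=0: 11/30 × log_e[(11/30)/(1/3)] = 0.0349
  x=1: 2/5 × log_e[(2/5)/(1/2)] = -0.0893
  x=2: 7/30 × log_e[(7/30)/(1/6)] = 0.0785
D_KL(P||Q) = 0.0242 nats

D_KL(P||Q) = 0.0242 ≥ 0 ✓

This non-negativity is a fundamental property: relative entropy cannot be negative because it measures how different Q is from P.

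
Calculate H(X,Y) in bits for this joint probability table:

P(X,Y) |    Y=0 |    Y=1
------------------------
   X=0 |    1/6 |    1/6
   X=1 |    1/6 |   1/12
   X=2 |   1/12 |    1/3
2.4183 bits

Joint entropy is H(X,Y) = -Σ_{x,y} p(x,y) log p(x,y).

Summing over all non-zero entries:
H(X,Y) = -[1/6·log_2(1/6) + 1/6·log_2(1/6) + 1/6·log_2(1/6) + 1/12·log_2(1/12) + 1/12·log_2(1/12) + 1/3·log_2(1/3)]
H(X,Y) = 2.4183 bits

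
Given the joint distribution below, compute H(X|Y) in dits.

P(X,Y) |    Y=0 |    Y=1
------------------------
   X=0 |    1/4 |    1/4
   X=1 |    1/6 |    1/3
0.2948 dits

Using the chain rule: H(X|Y) = H(X,Y) - H(Y)

First, compute H(X,Y) = 0.5898 dits

Marginal P(Y) = (5/12, 7/12)
H(Y) = 0.2950 dits

H(X|Y) = H(X,Y) - H(Y) = 0.5898 - 0.2950 = 0.2948 dits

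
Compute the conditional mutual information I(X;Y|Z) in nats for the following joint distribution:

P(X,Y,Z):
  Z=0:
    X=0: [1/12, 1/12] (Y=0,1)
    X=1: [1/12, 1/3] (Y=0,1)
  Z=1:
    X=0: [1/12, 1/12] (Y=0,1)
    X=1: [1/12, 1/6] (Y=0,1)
0.0307 nats

Conditional mutual information: I(X;Y|Z) = H(X|Z) + H(Y|Z) - H(X,Y|Z)

H(Z) = 0.6792
H(X,Z) = 1.3086 → H(X|Z) = 0.6294
H(Y,Z) = 1.3086 → H(Y|Z) = 0.6294
H(X,Y,Z) = 1.9073 → H(X,Y|Z) = 1.2281

I(X;Y|Z) = 0.6294 + 0.6294 - 1.2281 = 0.0307 nats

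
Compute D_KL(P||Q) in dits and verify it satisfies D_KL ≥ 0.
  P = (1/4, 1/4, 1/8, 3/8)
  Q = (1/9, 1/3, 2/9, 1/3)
0.0448 dits

KL divergence satisfies the Gibbs inequality: D_KL(P||Q) ≥ 0 for all distributions P, Q.

D_KL(P||Q) = Σ p(x) log(p(x)/q(x))
Term by term:
  x=0: 1/4 × log_10[(1/4)/(1/9)] = 0.0880
  x=1: 1/4 × log_10[(1/4)/(1/3)] = -0.0312
  x=2: 1/8 × log_10[(1/8)/(2/9)] = -0.0312
  x=3: 3/8 × log_10[(3/8)/(1/3)] = 0.0192
D_KL(P||Q) = 0.0448 dits

D_KL(P||Q) = 0.0448 ≥ 0 ✓

This non-negativity is a fundamental property: relative entropy cannot be negative because it measures how different Q is from P.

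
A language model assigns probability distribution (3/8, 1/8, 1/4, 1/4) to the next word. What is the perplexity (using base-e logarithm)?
3.7467

Perplexity is e^H (or exp(H) for natural log).

First, H = -Σ p log p = 1.3209 nats
Perplexity = e^1.3209 = 3.7467

Interpretation: The model's uncertainty is equivalent to choosing uniformly among 3.7 options.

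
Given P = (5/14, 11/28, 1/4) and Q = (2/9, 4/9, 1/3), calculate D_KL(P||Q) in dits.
0.0213 dits

KL divergence: D_KL(P||Q) = Σ p(x) log(p(x)/q(x))

Computing term by term:
  x=0: 5/14 × log_10[(5/14)/(2/9)] = 5/14 × 0.2061 = 0.0736
  x=1: 11/28 × log_10[(11/28)/(4/9)] = 11/28 × -0.0536 = -0.0211
  x=2: 1/4 × log_10[(1/4)/(1/3)] = 1/4 × -0.1249 = -0.0312

D_KL(P||Q) = 0.0213 dits

Note: KL divergence is always non-negative and equals 0 iff P = Q.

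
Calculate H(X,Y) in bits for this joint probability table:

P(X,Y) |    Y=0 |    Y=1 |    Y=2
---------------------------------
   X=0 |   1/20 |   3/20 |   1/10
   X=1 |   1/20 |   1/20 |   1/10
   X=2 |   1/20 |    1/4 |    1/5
2.9037 bits

Joint entropy is H(X,Y) = -Σ_{x,y} p(x,y) log p(x,y).

Summing over all non-zero entries:
H(X,Y) = -[1/20·log_2(1/20) + 3/20·log_2(3/20) + 1/10·log_2(1/10) + 1/20·log_2(1/20) + 1/20·log_2(1/20) + 1/10·log_2(1/10) + 1/20·log_2(1/20) + 1/4·log_2(1/4) + 1/5·log_2(1/5)]
H(X,Y) = 2.9037 bits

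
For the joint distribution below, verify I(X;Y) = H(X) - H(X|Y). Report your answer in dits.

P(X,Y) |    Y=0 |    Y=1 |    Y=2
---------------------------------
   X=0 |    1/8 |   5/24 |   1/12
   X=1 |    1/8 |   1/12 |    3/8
I(X;Y) = 0.0496 dits

Mutual information has multiple equivalent forms:
- I(X;Y) = H(X) - H(X|Y)
- I(X;Y) = H(Y) - H(Y|X)
- I(X;Y) = H(X) + H(Y) - H(X,Y)

Computing all quantities:
H(X) = 0.2950, H(Y) = 0.4619, H(X,Y) = 0.7073
H(X|Y) = 0.2454, H(Y|X) = 0.4123

Verification:
H(X) - H(X|Y) = 0.2950 - 0.2454 = 0.0496
H(Y) - H(Y|X) = 0.4619 - 0.4123 = 0.0496
H(X) + H(Y) - H(X,Y) = 0.2950 + 0.4619 - 0.7073 = 0.0496

All forms give I(X;Y) = 0.0496 dits. ✓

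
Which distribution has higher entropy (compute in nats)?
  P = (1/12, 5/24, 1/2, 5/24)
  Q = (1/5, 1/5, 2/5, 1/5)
Q

Computing entropies in nats:
H(P) = 1.2072
H(Q) = 1.3322

Distribution Q has higher entropy.

Intuition: The distribution closer to uniform (more spread out) has higher entropy.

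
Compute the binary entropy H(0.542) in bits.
0.9949 bits

The binary entropy function is:
H(p) = -p log(p) - (1-p) log(1-p)

H(0.542) = -0.542 × log_2(0.542) - 0.458 × log_2(0.458)
H(0.542) = 0.9949 bits

Note: Binary entropy is maximized at p=0.5 (H=1 bit) and minimized at p=0 or p=1 (H=0).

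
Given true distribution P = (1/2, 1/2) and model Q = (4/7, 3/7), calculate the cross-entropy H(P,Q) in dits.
0.3055 dits

Cross-entropy: H(P,Q) = -Σ p(x) log q(x)

Alternatively: H(P,Q) = H(P) + D_KL(P||Q)
H(P) = 0.3010 dits
D_KL(P||Q) = 0.0045 dits

H(P,Q) = 0.3010 + 0.0045 = 0.3055 dits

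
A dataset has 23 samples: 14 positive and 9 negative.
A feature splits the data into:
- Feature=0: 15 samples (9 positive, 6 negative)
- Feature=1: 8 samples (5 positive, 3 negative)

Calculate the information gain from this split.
0.0004 bits

Information Gain = H(Y) - H(Y|Feature)

Before split:
P(positive) = 14/23 = 0.6087
H(Y) = 0.9656 bits

After split:
Feature=0: H = 0.9710 bits (weight = 15/23)
Feature=1: H = 0.9544 bits (weight = 8/23)
H(Y|Feature) = (15/23)×0.9710 + (8/23)×0.9544 = 0.9652 bits

Information Gain = 0.9656 - 0.9652 = 0.0004 bits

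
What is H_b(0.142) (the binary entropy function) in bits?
0.5895 bits

The binary entropy function is:
H(p) = -p log(p) - (1-p) log(1-p)

H(0.142) = -0.142 × log_2(0.142) - 0.858 × log_2(0.858)
H(0.142) = 0.5895 bits

Note: Binary entropy is maximized at p=0.5 (H=1 bit) and minimized at p=0 or p=1 (H=0).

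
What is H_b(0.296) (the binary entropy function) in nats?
0.6074 nats

The binary entropy function is:
H(p) = -p log(p) - (1-p) log(1-p)

H(0.296) = -0.296 × log_e(0.296) - 0.704 × log_e(0.704)
H(0.296) = 0.6074 nats

Note: Binary entropy is maximized at p=0.5 (H=1 bit) and minimized at p=0 or p=1 (H=0).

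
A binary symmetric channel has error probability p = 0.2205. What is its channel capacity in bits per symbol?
0.2389 bits

For a binary symmetric channel (BSC) with error probability p:
Capacity C = 1 - H(p) bits per symbol

where H(p) = -p log₂(p) - (1-p) log₂(1-p) is the binary entropy function.

H(0.2205) = 0.7611 bits
C = 1 - 0.7611 = 0.2389 bits per symbol

This means we can reliably transmit up to 0.2389 bits of information per channel use.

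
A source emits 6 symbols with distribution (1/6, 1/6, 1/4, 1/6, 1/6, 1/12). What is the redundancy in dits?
0.0189 dits

Redundancy measures how far a source is from maximum entropy:
R = H_max - H(X)

Maximum entropy for 6 symbols: H_max = log_10(6) = 0.7782 dits
Actual entropy: H(X) = 0.7592 dits
Redundancy: R = 0.7782 - 0.7592 = 0.0189 dits

This redundancy represents potential for compression: the source could be compressed by 0.0189 dits per symbol.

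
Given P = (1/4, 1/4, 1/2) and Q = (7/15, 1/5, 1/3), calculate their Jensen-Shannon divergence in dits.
0.0115 dits

Jensen-Shannon divergence is:
JSD(P||Q) = 0.5 × D_KL(P||M) + 0.5 × D_KL(Q||M)
where M = 0.5 × (P + Q) is the mixture distribution.

M = 0.5 × (1/4, 1/4, 1/2) + 0.5 × (7/15, 1/5, 1/3) = (0.358333, 9/40, 5/12)

D_KL(P||M) = 0.0119 dits
D_KL(Q||M) = 0.0110 dits

JSD(P||Q) = 0.5 × 0.0119 + 0.5 × 0.0110 = 0.0115 dits

Unlike KL divergence, JSD is symmetric and bounded: 0 ≤ JSD ≤ log(2).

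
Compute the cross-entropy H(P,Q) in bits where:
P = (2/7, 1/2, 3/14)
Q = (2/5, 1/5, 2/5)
1.8219 bits

Cross-entropy: H(P,Q) = -Σ p(x) log q(x)

Alternatively: H(P,Q) = H(P) + D_KL(P||Q)
H(P) = 1.4926 bits
D_KL(P||Q) = 0.3293 bits

H(P,Q) = 1.4926 + 0.3293 = 1.8219 bits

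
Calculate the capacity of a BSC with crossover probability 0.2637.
0.1677 bits

For a binary symmetric channel (BSC) with error probability p:
Capacity C = 1 - H(p) bits per symbol

where H(p) = -p log₂(p) - (1-p) log₂(1-p) is the binary entropy function.

H(0.2637) = 0.8323 bits
C = 1 - 0.8323 = 0.1677 bits per symbol

This means we can reliably transmit up to 0.1677 bits of information per channel use.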